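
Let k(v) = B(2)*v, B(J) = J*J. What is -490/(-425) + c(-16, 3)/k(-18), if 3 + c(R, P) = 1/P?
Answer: 2731/2295 ≈ 1.1900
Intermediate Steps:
B(J) = J**2
c(R, P) = -3 + 1/P
k(v) = 4*v (k(v) = 2**2*v = 4*v)
-490/(-425) + c(-16, 3)/k(-18) = -490/(-425) + (-3 + 1/3)/((4*(-18))) = -490*(-1/425) + (-3 + 1/3)/(-72) = 98/85 - 8/3*(-1/72) = 98/85 + 1/27 = 2731/2295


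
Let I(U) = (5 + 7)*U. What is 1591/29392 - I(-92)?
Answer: 32450359/29392 ≈ 1104.1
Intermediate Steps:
I(U) = 12*U
1591/29392 - I(-92) = 1591/29392 - 12*(-92) = 1591*(1/29392) - 1*(-1104) = 1591/29392 + 1104 = 32450359/29392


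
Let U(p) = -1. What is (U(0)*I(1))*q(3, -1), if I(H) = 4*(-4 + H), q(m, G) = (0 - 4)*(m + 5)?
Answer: -384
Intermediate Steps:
q(m, G) = -20 - 4*m (q(m, G) = -4*(5 + m) = -20 - 4*m)
I(H) = -16 + 4*H
(U(0)*I(1))*q(3, -1) = (-(-16 + 4*1))*(-20 - 4*3) = (-(-16 + 4))*(-20 - 12) = -1*(-12)*(-32) = 12*(-32) = -384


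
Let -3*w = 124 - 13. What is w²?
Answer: 1369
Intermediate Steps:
w = -37 (w = -(124 - 13)/3 = -⅓*111 = -37)
w² = (-37)² = 1369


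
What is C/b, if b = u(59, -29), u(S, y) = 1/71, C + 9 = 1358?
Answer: 95779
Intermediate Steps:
C = 1349 (C = -9 + 1358 = 1349)
u(S, y) = 1/71
b = 1/71 ≈ 0.014085
C/b = 1349/(1/71) = 1349*71 = 95779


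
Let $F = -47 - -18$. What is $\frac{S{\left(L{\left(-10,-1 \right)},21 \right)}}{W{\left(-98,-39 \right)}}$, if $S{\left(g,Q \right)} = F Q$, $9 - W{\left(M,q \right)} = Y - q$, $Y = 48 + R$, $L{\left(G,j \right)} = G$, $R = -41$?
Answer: $\frac{609}{37} \approx 16.459$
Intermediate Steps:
$Y = 7$ ($Y = 48 - 41 = 7$)
$W{\left(M,q \right)} = 2 + q$ ($W{\left(M,q \right)} = 9 - \left(7 - q\right) = 9 + \left(-7 + q\right) = 2 + q$)
$F = -29$ ($F = -47 + 18 = -29$)
$S{\left(g,Q \right)} = - 29 Q$
$\frac{S{\left(L{\left(-10,-1 \right)},21 \right)}}{W{\left(-98,-39 \right)}} = \frac{\left(-29\right) 21}{2 - 39} = - \frac{609}{-37} = \left(-609\right) \left(- \frac{1}{37}\right) = \frac{609}{37}$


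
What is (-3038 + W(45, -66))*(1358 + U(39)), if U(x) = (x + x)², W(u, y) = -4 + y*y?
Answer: 9778788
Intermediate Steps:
W(u, y) = -4 + y²
U(x) = 4*x² (U(x) = (2*x)² = 4*x²)
(-3038 + W(45, -66))*(1358 + U(39)) = (-3038 + (-4 + (-66)²))*(1358 + 4*39²) = (-3038 + (-4 + 4356))*(1358 + 4*1521) = (-3038 + 4352)*(1358 + 6084) = 1314*7442 = 9778788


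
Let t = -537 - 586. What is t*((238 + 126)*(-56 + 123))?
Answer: -27387724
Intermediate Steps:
t = -1123
t*((238 + 126)*(-56 + 123)) = -1123*(238 + 126)*(-56 + 123) = -408772*67 = -1123*24388 = -27387724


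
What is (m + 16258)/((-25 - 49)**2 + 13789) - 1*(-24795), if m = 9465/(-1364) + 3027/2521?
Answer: 328522495905283/13249095332 ≈ 24796.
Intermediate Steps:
m = -19732437/3438644 (m = 9465*(-1/1364) + 3027*(1/2521) = -9465/1364 + 3027/2521 = -19732437/3438644 ≈ -5.7384)
(m + 16258)/((-25 - 49)**2 + 13789) - 1*(-24795) = (-19732437/3438644 + 16258)/((-25 - 49)**2 + 13789) - 1*(-24795) = 55885741715/(3438644*((-74)**2 + 13789)) + 24795 = 55885741715/(3438644*(5476 + 13789)) + 24795 = (55885741715/3438644)/19265 + 24795 = (55885741715/3438644)*(1/19265) + 24795 = 11177148343/13249095332 + 24795 = 328522495905283/13249095332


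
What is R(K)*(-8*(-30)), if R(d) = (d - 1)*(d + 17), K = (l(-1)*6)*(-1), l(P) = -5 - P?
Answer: 226320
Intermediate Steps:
K = 24 (K = ((-5 - 1*(-1))*6)*(-1) = ((-5 + 1)*6)*(-1) = -4*6*(-1) = -24*(-1) = 24)
R(d) = (-1 + d)*(17 + d)
R(K)*(-8*(-30)) = (-17 + 24² + 16*24)*(-8*(-30)) = (-17 + 576 + 384)*240 = 943*240 = 226320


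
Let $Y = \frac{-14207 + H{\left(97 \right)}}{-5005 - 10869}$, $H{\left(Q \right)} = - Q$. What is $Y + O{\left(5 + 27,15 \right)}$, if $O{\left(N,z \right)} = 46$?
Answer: $\frac{372254}{7937} \approx 46.901$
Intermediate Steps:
$Y = \frac{7152}{7937}$ ($Y = \frac{-14207 - 97}{-5005 - 10869} = \frac{-14207 - 97}{-15874} = \left(-14304\right) \left(- \frac{1}{15874}\right) = \frac{7152}{7937} \approx 0.9011$)
$Y + O{\left(5 + 27,15 \right)} = \frac{7152}{7937} + 46 = \frac{372254}{7937}$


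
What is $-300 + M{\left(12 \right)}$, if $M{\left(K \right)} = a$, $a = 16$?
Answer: $-284$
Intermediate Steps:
$M{\left(K \right)} = 16$
$-300 + M{\left(12 \right)} = -300 + 16 = -284$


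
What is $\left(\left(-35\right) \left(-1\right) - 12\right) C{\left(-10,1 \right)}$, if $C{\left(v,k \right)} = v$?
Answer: $-230$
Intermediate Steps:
$\left(\left(-35\right) \left(-1\right) - 12\right) C{\left(-10,1 \right)} = \left(\left(-35\right) \left(-1\right) - 12\right) \left(-10\right) = \left(35 - 12\right) \left(-10\right) = 23 \left(-10\right) = -230$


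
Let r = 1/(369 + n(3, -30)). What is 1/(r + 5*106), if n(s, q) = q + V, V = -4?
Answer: 335/177551 ≈ 0.0018868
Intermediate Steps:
n(s, q) = -4 + q (n(s, q) = q - 4 = -4 + q)
r = 1/335 (r = 1/(369 + (-4 - 30)) = 1/(369 - 34) = 1/335 ≈ 0.0029851)
1/(r + 5*106) = 1/(1/335 + 5*106) = 1/(1/335 + 530) = 1/(177551/335) = 335/177551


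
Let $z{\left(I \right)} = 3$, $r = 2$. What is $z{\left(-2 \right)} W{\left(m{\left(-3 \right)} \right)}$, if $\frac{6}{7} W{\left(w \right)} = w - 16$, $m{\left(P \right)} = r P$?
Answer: $-77$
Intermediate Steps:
$m{\left(P \right)} = 2 P$
$W{\left(w \right)} = - \frac{56}{3} + \frac{7 w}{6}$ ($W{\left(w \right)} = \frac{7 \left(w - 16\right)}{6} = \frac{7 \left(-16 + w\right)}{6} = - \frac{56}{3} + \frac{7 w}{6}$)
$z{\left(-2 \right)} W{\left(m{\left(-3 \right)} \right)} = 3 \left(- \frac{56}{3} + \frac{7 \cdot 2 \left(-3\right)}{6}\right) = 3 \left(- \frac{56}{3} + \frac{7}{6} \left(-6\right)\right) = 3 \left(- \frac{56}{3} - 7\right) = 3 \left(- \frac{77}{3}\right) = -77$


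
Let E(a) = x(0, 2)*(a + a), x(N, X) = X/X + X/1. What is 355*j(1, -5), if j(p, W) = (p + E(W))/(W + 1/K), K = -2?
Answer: 20590/11 ≈ 1871.8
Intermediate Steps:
x(N, X) = 1 + X (x(N, X) = 1 + X*1 = 1 + X)
E(a) = 6*a (E(a) = (1 + 2)*(a + a) = 3*(2*a) = 6*a)
j(p, W) = (p + 6*W)/(-1/2 + W) (j(p, W) = (p + 6*W)/(W + 1/(-2)) = (p + 6*W)/(W - 1/2) = (p + 6*W)/(-1/2 + W))
355*j(1, -5) = 355*(2*(1 + 6*(-5))/(-1 + 2*(-5))) = 355*(2*(1 - 30)/(-1 - 10)) = 355*(2*(-29)/(-11)) = 355*(2*(-1/11)*(-29)) = 355*(58/11) = 20590/11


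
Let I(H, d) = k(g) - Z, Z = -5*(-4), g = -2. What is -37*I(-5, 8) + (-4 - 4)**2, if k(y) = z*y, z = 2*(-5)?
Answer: 64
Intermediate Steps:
z = -10
Z = 20
k(y) = -10*y
I(H, d) = 0 (I(H, d) = -10*(-2) - 1*20 = 20 - 20 = 0)
-37*I(-5, 8) + (-4 - 4)**2 = -37*0 + (-4 - 4)**2 = 0 + (-8)**2 = 0 + 64 = 64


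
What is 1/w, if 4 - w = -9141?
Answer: 1/9145 ≈ 0.00010935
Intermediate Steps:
w = 9145 (w = 4 - 1*(-9141) = 4 + 9141 = 9145)
1/w = 1/9145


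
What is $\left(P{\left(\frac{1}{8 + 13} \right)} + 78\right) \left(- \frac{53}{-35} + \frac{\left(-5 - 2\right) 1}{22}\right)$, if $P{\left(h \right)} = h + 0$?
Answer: $\frac{45743}{490} \approx 93.353$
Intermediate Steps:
$P{\left(h \right)} = h$
$\left(P{\left(\frac{1}{8 + 13} \right)} + 78\right) \left(- \frac{53}{-35} + \frac{\left(-5 - 2\right) 1}{22}\right) = \left(\frac{1}{8 + 13} + 78\right) \left(- \frac{53}{-35} + \frac{\left(-5 - 2\right) 1}{22}\right) = \left(\frac{1}{21} + 78\right) \left(\left(-53\right) \left(- \frac{1}{35}\right) + \left(-7\right) 1 \cdot \frac{1}{22}\right) = \left(\frac{1}{21} + 78\right) \left(\frac{53}{35} - \frac{7}{22}\right) = \frac{1639 \left(\frac{53}{35} - \frac{7}{22}\right)}{21} = \frac{1639}{21} \cdot \frac{921}{770} = \frac{45743}{490}$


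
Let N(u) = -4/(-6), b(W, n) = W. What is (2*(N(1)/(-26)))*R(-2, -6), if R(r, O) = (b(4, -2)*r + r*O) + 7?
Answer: -22/39 ≈ -0.56410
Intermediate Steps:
N(u) = ⅔ (N(u) = -4*(-⅙) = ⅔)
R(r, O) = 7 + 4*r + O*r (R(r, O) = (4*r + r*O) + 7 = (4*r + O*r) + 7 = 7 + 4*r + O*r)
(2*(N(1)/(-26)))*R(-2, -6) = (2*((⅔)/(-26)))*(7 + 4*(-2) - 6*(-2)) = (2*((⅔)*(-1/26)))*(7 - 8 + 12) = (2*(-1/39))*11 = -2/39*11 = -22/39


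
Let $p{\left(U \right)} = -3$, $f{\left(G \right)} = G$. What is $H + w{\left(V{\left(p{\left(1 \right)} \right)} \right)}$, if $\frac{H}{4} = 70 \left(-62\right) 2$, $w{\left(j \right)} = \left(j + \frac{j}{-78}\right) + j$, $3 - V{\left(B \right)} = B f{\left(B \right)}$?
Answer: $- \frac{451515}{13} \approx -34732.0$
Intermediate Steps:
$V{\left(B \right)} = 3 - B^{2}$ ($V{\left(B \right)} = 3 - B B = 3 - B^{2}$)
$w{\left(j \right)} = \frac{155 j}{78}$ ($w{\left(j \right)} = \left(j + j \left(- \frac{1}{78}\right)\right) + j = \left(j - \frac{j}{78}\right) + j = \frac{77 j}{78} + j = \frac{155 j}{78}$)
$H = -34720$ ($H = 4 \cdot 70 \left(-62\right) 2 = 4 \left(\left(-4340\right) 2\right) = 4 \left(-8680\right) = -34720$)
$H + w{\left(V{\left(p{\left(1 \right)} \right)} \right)} = -34720 + \frac{155 \left(3 - \left(-3\right)^{2}\right)}{78} = -34720 + \frac{155 \left(3 - 9\right)}{78} = -34720 + \frac{155}{78} \left(-6\right) = -34720 - \frac{155}{13} = - \frac{451515}{13}$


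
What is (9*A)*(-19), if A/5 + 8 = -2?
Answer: 8550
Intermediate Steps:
A = -50 (A = -40 + 5*(-2) = -40 - 10 = -50)
(9*A)*(-19) = (9*(-50))*(-19) = -450*(-19) = 8550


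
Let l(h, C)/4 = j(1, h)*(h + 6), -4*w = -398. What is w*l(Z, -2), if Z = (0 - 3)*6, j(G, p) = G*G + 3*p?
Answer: 253128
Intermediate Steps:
w = 199/2 (w = -¼*(-398) = 199/2 ≈ 99.500)
j(G, p) = G² + 3*p
Z = -18 (Z = -3*6 = -18)
l(h, C) = 4*(1 + 3*h)*(6 + h) (l(h, C) = 4*((1² + 3*h)*(h + 6)) = 4*((1 + 3*h)*(6 + h)) = 4*(1 + 3*h)*(6 + h))
w*l(Z, -2) = 199*(4*(1 + 3*(-18))*(6 - 18))/2 = 199*(4*(1 - 54)*(-12))/2 = 199*(4*(-53)*(-12))/2 = (199/2)*2544 = 253128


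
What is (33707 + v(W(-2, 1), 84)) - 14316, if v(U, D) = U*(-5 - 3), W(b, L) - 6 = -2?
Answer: 19359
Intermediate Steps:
W(b, L) = 4 (W(b, L) = 6 - 2 = 4)
v(U, D) = -8*U (v(U, D) = U*(-8) = -8*U)
(33707 + v(W(-2, 1), 84)) - 14316 = (33707 - 8*4) - 14316 = (33707 - 32) - 14316 = 33675 - 14316 = 19359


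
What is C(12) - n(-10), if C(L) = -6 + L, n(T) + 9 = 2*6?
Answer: 3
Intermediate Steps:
n(T) = 3 (n(T) = -9 + 2*6 = -9 + 12 = 3)
C(12) - n(-10) = (-6 + 12) - 1*3 = 6 - 3 = 3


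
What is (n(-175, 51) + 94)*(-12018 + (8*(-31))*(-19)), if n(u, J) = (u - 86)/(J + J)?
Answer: -11357177/17 ≈ -6.6807e+5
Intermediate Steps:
n(u, J) = (-86 + u)/(2*J) (n(u, J) = (-86 + u)/((2*J)) = (-86 + u)*(1/(2*J)) = (-86 + u)/(2*J))
(n(-175, 51) + 94)*(-12018 + (8*(-31))*(-19)) = ((½)*(-86 - 175)/51 + 94)*(-12018 + (8*(-31))*(-19)) = ((½)*(1/51)*(-261) + 94)*(-12018 - 248*(-19)) = (-87/34 + 94)*(-12018 + 4712) = (3109/34)*(-7306) = -11357177/17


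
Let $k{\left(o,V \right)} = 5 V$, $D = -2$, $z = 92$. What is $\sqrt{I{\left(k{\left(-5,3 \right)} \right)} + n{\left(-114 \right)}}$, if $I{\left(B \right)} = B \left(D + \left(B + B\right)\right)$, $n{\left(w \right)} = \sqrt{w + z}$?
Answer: $\sqrt{420 + i \sqrt{22}} \approx 20.494 + 0.1144 i$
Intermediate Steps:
$n{\left(w \right)} = \sqrt{92 + w}$ ($n{\left(w \right)} = \sqrt{w + 92} = \sqrt{92 + w}$)
$I{\left(B \right)} = B \left(-2 + 2 B\right)$ ($I{\left(B \right)} = B \left(-2 + \left(B + B\right)\right) = B \left(-2 + 2 B\right)$)
$\sqrt{I{\left(k{\left(-5,3 \right)} \right)} + n{\left(-114 \right)}} = \sqrt{2 \cdot 5 \cdot 3 \left(-1 + 5 \cdot 3\right) + \sqrt{92 - 114}} = \sqrt{2 \cdot 15 \left(-1 + 15\right) + \sqrt{-22}} = \sqrt{2 \cdot 15 \cdot 14 + i \sqrt{22}} = \sqrt{420 + i \sqrt{22}}$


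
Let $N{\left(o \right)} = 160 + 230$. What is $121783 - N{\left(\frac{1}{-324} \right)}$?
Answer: $121393$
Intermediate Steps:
$N{\left(o \right)} = 390$
$121783 - N{\left(\frac{1}{-324} \right)} = 121783 - 390 = 121393$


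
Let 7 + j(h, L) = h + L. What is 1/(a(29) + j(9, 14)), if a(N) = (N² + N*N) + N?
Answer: 1/1727 ≈ 0.00057904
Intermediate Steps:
j(h, L) = -7 + L + h (j(h, L) = -7 + (h + L) = -7 + (L + h) = -7 + L + h)
a(N) = N + 2*N² (a(N) = (N² + N²) + N = 2*N² + N = N + 2*N²)
1/(a(29) + j(9, 14)) = 1/(29*(1 + 2*29) + (-7 + 14 + 9)) = 1/(29*(1 + 58) + 16) = 1/(29*59 + 16) = 1/(1711 + 16) = 1/1727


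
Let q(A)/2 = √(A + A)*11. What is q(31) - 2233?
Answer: -2233 + 22*√62 ≈ -2059.8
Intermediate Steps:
q(A) = 22*√2*√A (q(A) = 2*(√(A + A)*11) = 2*(√(2*A)*11) = 2*((√2*√A)*11) = 2*(11*√2*√A) = 22*√2*√A)
q(31) - 2233 = 22*√2*√31 - 2233 = 22*√62 - 2233 = -2233 + 22*√62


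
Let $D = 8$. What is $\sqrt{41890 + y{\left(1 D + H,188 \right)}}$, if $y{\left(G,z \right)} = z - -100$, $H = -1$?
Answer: $\sqrt{42178} \approx 205.37$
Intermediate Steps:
$y{\left(G,z \right)} = 100 + z$ ($y{\left(G,z \right)} = z + 100 = 100 + z$)
$\sqrt{41890 + y{\left(1 D + H,188 \right)}} = \sqrt{41890 + \left(100 + 188\right)} = \sqrt{41890 + 288} = \sqrt{42178}$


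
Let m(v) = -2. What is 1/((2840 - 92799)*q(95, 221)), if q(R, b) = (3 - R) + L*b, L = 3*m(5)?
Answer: 1/127561862 ≈ 7.8393e-9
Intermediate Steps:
L = -6 (L = 3*(-2) = -6)
q(R, b) = 3 - R - 6*b (q(R, b) = (3 - R) - 6*b = 3 - R - 6*b)
1/((2840 - 92799)*q(95, 221)) = 1/((2840 - 92799)*(3 - 1*95 - 6*221)) = 1/((-89959)*(3 - 95 - 1326)) = -1/89959/(-1418) = -1/89959*(-1/1418) = 1/127561862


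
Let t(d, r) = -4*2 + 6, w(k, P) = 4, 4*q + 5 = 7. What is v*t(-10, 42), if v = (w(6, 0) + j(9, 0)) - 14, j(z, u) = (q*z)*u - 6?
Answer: 32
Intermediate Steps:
q = ½ (q = -5/4 + (¼)*7 = -5/4 + 7/4 = ½ ≈ 0.50000)
t(d, r) = -2 (t(d, r) = -8 + 6 = -2)
j(z, u) = -6 + u*z/2 (j(z, u) = (z/2)*u - 6 = u*z/2 - 6 = -6 + u*z/2)
v = -16 (v = (4 + (-6 + (½)*0*9)) - 14 = (4 + (-6 + 0)) - 14 = (4 - 6) - 14 = -2 - 14 = -16)
v*t(-10, 42) = -16*(-2) = 32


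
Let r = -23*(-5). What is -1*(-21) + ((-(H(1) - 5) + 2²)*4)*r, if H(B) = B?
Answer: 3701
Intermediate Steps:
r = 115
-1*(-21) + ((-(H(1) - 5) + 2²)*4)*r = -1*(-21) + ((-(1 - 5) + 2²)*4)*115 = 21 + ((-1*(-4) + 4)*4)*115 = 21 + ((4 + 4)*4)*115 = 21 + (8*4)*115 = 21 + 32*115 = 21 + 3680 = 3701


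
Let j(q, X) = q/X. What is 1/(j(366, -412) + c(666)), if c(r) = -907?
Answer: -206/187025 ≈ -0.0011015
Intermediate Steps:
1/(j(366, -412) + c(666)) = 1/(366/(-412) - 907) = 1/(366*(-1/412) - 907) = 1/(-183/206 - 907) = 1/(-187025/206) = -206/187025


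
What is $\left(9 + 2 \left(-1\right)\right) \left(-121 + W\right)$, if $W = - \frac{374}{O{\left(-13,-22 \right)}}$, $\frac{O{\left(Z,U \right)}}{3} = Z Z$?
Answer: $- \frac{432047}{507} \approx -852.16$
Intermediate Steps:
$O{\left(Z,U \right)} = 3 Z^{2}$ ($O{\left(Z,U \right)} = 3 Z Z = 3 Z^{2}$)
$W = - \frac{374}{507}$ ($W = - \frac{374}{3 \left(-13\right)^{2}} = - \frac{374}{3 \cdot 169} = - \frac{374}{507} \approx -0.73767$)
$\left(9 + 2 \left(-1\right)\right) \left(-121 + W\right) = \left(9 + 2 \left(-1\right)\right) \left(-121 - \frac{374}{507}\right) = \left(9 - 2\right) \left(- \frac{61721}{507}\right) = 7 \left(- \frac{61721}{507}\right) = - \frac{432047}{507}$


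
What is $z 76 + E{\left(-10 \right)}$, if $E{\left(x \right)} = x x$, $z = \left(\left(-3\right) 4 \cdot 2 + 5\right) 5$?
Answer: $-7120$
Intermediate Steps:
$z = -95$ ($z = \left(\left(-12\right) 2 + 5\right) 5 = \left(-24 + 5\right) 5 = \left(-19\right) 5 = -95$)
$E{\left(x \right)} = x^{2}$
$z 76 + E{\left(-10 \right)} = \left(-95\right) 76 + \left(-10\right)^{2} = -7220 + 100 = -7120$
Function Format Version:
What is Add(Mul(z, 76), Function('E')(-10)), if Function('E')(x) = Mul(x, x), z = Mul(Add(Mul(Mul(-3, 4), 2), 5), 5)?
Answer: -7120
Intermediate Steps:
z = -95 (z = Mul(Add(Mul(-12, 2), 5), 5) = Mul(Add(-24, 5), 5) = Mul(-19, 5) = -95)
Function('E')(x) = Pow(x, 2)
Add(Mul(z, 76), Function('E')(-10)) = Add(Mul(-95, 76), Pow(-10, 2)) = Add(-7220, 100) = -7120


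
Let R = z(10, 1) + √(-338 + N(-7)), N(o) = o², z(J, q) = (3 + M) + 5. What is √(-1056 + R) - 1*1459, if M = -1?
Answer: -1459 + √(-1049 + 17*I) ≈ -1458.7 + 32.389*I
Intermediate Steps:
z(J, q) = 7 (z(J, q) = (3 - 1) + 5 = 2 + 5 = 7)
R = 7 + 17*I (R = 7 + √(-338 + (-7)²) = 7 + √(-338 + 49) = 7 + √(-289) = 7 + 17*I ≈ 7.0 + 17.0*I)
√(-1056 + R) - 1*1459 = √(-1056 + (7 + 17*I)) - 1*1459 = √(-1049 + 17*I) - 1459 = -1459 + √(-1049 + 17*I)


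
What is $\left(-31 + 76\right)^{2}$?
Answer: $2025$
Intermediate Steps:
$\left(-31 + 76\right)^{2} = 45^{2} = 2025$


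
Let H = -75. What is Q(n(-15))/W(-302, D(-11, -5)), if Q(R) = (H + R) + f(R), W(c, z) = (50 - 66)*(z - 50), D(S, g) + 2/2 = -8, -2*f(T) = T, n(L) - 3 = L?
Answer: -81/944 ≈ -0.085805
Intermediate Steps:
n(L) = 3 + L
f(T) = -T/2
D(S, g) = -9 (D(S, g) = -1 - 8 = -9)
W(c, z) = 800 - 16*z (W(c, z) = -16*(-50 + z) = 800 - 16*z)
Q(R) = -75 + R/2 (Q(R) = (-75 + R) - R/2 = -75 + R/2)
Q(n(-15))/W(-302, D(-11, -5)) = (-75 + (3 - 15)/2)/(800 - 16*(-9)) = (-75 + (1/2)*(-12))/(800 + 144) = (-75 - 6)/944 = -81*1/944 = -81/944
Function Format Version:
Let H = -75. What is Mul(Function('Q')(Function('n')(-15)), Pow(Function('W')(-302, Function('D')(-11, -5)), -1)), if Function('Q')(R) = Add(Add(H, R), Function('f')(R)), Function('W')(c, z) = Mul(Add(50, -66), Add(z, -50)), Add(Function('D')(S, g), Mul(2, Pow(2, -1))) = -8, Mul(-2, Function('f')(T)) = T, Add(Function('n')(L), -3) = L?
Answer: Rational(-81, 944) ≈ -0.085805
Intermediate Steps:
Function('n')(L) = Add(3, L)
Function('f')(T) = Mul(Rational(-1, 2), T)
Function('D')(S, g) = -9 (Function('D')(S, g) = Add(-1, -8) = -9)
Function('W')(c, z) = Add(800, Mul(-16, z)) (Function('W')(c, z) = Mul(-16, Add(-50, z)) = Add(800, Mul(-16, z)))
Function('Q')(R) = Add(-75, Mul(Rational(1, 2), R)) (Function('Q')(R) = Add(Add(-75, R), Mul(Rational(-1, 2), R)) = Add(-75, Mul(Rational(1, 2), R)))
Mul(Function('Q')(Function('n')(-15)), Pow(Function('W')(-302, Function('D')(-11, -5)), -1)) = Mul(Add(-75, Mul(Rational(1, 2), Add(3, -15))), Pow(Add(800, Mul(-16, -9)), -1)) = Mul(Add(-75, Mul(Rational(1, 2), -12)), Pow(Add(800, 144), -1)) = Mul(Add(-75, -6), Pow(944, -1)) = Mul(-81, Rational(1, 944)) = Rational(-81, 944)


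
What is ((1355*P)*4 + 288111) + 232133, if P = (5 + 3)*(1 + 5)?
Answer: 780404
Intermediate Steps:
P = 48 (P = 8*6 = 48)
((1355*P)*4 + 288111) + 232133 = ((1355*48)*4 + 288111) + 232133 = (65040*4 + 288111) + 232133 = (260160 + 288111) + 232133 = 548271 + 232133 = 780404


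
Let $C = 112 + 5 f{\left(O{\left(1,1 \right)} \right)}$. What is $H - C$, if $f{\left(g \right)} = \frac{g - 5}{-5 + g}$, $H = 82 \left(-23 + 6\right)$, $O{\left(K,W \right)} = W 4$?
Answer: $-1511$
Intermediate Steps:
$O{\left(K,W \right)} = 4 W$
$H = -1394$ ($H = 82 \left(-17\right) = -1394$)
$f{\left(g \right)} = 1$ ($f{\left(g \right)} = \frac{-5 + g}{-5 + g} = 1$)
$C = 117$ ($C = 112 + 5 \cdot 1 = 112 + 5 = 117$)
$H - C = -1394 - 117 = -1511$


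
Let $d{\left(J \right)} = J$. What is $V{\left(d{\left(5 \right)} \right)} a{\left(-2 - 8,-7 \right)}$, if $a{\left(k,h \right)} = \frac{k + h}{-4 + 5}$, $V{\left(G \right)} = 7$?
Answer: $-119$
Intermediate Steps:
$a{\left(k,h \right)} = h + k$ ($a{\left(k,h \right)} = \frac{h + k}{1} = \left(h + k\right) 1 = h + k$)
$V{\left(d{\left(5 \right)} \right)} a{\left(-2 - 8,-7 \right)} = 7 \left(-7 - 10\right) = 7 \left(-17\right) = -119$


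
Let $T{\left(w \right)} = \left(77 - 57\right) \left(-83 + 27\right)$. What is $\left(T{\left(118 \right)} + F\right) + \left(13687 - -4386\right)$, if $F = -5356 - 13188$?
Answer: $-1591$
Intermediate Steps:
$F = -18544$ ($F = -5356 - 13188 = -18544$)
$T{\left(w \right)} = -1120$ ($T{\left(w \right)} = 20 \left(-56\right) = -1120$)
$\left(T{\left(118 \right)} + F\right) + \left(13687 - -4386\right) = \left(-1120 - 18544\right) + \left(13687 - -4386\right) = -19664 + \left(13687 + 4386\right) = -19664 + 18073 = -1591$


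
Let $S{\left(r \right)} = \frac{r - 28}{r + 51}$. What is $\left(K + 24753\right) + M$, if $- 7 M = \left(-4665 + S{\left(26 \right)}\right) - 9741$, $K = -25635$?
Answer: $\frac{633866}{539} \approx 1176.0$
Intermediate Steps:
$S{\left(r \right)} = \frac{-28 + r}{51 + r}$
$M = \frac{1109264}{539}$ ($M = - \frac{\left(-4665 + \frac{-28 + 26}{51 + 26}\right) - 9741}{7} = - \frac{\left(-4665 + \frac{1}{77} \left(-2\right)\right) - 9741}{7} = - \frac{\left(-4665 - \frac{2}{77}\right) - 9741}{7} = - \frac{- \frac{359207}{77} - 9741}{7} = \left(- \frac{1}{7}\right) \left(- \frac{1109264}{77}\right) = \frac{1109264}{539} \approx 2058.0$)
$\left(K + 24753\right) + M = \left(-25635 + 24753\right) + \frac{1109264}{539} = -882 + \frac{1109264}{539} = \frac{633866}{539}$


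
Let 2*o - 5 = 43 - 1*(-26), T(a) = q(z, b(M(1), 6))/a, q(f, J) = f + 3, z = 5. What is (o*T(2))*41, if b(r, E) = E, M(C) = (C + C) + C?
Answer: 6068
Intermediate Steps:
M(C) = 3*C (M(C) = 2*C + C = 3*C)
q(f, J) = 3 + f
T(a) = 8/a (T(a) = (3 + 5)/a = 8/a)
o = 37 (o = 5/2 + (43 - 1*(-26))/2 = 5/2 + (43 + 26)/2 = 5/2 + (½)*69 = 5/2 + 69/2 = 37)
(o*T(2))*41 = (37*(8/2))*41 = (37*(8*(½)))*41 = (37*4)*41 = 148*41 = 6068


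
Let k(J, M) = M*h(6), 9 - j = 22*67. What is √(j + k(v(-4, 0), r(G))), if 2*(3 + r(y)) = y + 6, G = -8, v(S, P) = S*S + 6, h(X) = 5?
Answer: 3*I*√165 ≈ 38.536*I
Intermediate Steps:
v(S, P) = 6 + S² (v(S, P) = S² + 6 = 6 + S²)
r(y) = y/2 (r(y) = -3 + (y + 6)/2 = -3 + (6 + y)/2 = -3 + (3 + y/2) = y/2)
j = -1465 (j = 9 - 22*67 = 9 - 1*1474 = 9 - 1474 = -1465)
k(J, M) = 5*M (k(J, M) = M*5 = 5*M)
√(j + k(v(-4, 0), r(G))) = √(-1465 + 5*((½)*(-8))) = √(-1465 + 5*(-4)) = √(-1465 - 20) = √(-1485) = 3*I*√165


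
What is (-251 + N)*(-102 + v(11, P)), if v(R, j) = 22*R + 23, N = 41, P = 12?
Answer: -34230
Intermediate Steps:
v(R, j) = 23 + 22*R
(-251 + N)*(-102 + v(11, P)) = (-251 + 41)*(-102 + (23 + 22*11)) = -210*(-102 + (23 + 242)) = -210*(-102 + 265) = -210*163 = -34230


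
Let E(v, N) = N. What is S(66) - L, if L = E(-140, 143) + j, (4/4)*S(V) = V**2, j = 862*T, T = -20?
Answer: 21453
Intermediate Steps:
j = -17240 (j = 862*(-20) = -17240)
S(V) = V**2
L = -17097 (L = 143 - 17240 = -17097)
S(66) - L = 66**2 - 1*(-17097) = 4356 + 17097 = 21453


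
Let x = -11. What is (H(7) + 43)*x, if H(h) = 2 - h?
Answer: -418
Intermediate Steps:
(H(7) + 43)*x = ((2 - 1*7) + 43)*(-11) = ((2 - 7) + 43)*(-11) = (-5 + 43)*(-11) = 38*(-11) = -418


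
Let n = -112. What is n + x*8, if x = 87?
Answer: 584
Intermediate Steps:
n + x*8 = -112 + 87*8 = -112 + 696 = 584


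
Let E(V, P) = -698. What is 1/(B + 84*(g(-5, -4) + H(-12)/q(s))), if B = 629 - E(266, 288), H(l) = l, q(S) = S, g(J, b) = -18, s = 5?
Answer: -5/1933 ≈ -0.0025867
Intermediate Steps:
B = 1327 (B = 629 - 1*(-698) = 629 + 698 = 1327)
1/(B + 84*(g(-5, -4) + H(-12)/q(s))) = 1/(1327 + 84*(-18 - 12/5)) = 1/(1327 + 84*(-102/5)) = 1/(1327 - 8568/5) = 1/(-1933/5) = -5/1933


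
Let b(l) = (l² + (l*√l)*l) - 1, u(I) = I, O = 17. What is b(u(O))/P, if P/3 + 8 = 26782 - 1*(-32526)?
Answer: 24/14825 + 289*√17/177900 ≈ 0.0083169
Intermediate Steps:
P = 177900 (P = -24 + 3*(26782 - 1*(-32526)) = -24 + 3*(26782 + 32526) = -24 + 3*59308 = -24 + 177924 = 177900)
b(l) = -1 + l² + l^(5/2) (b(l) = (l² + l^(3/2)*l) - 1 = (l² + l^(5/2)) - 1 = -1 + l² + l^(5/2))
b(u(O))/P = (-1 + 17² + 17^(5/2))/177900 = (-1 + 289 + 289*√17)*(1/177900) = (288 + 289*√17)*(1/177900) = 24/14825 + 289*√17/177900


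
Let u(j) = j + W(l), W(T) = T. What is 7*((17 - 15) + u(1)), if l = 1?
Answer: 28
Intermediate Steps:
u(j) = 1 + j (u(j) = j + 1 = 1 + j)
7*((17 - 15) + u(1)) = 7*((17 - 15) + (1 + 1)) = 7*(2 + 2) = 7*4 = 28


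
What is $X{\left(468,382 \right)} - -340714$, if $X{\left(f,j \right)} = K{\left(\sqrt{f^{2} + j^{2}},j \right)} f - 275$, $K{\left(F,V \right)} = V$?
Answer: $519215$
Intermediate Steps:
$X{\left(f,j \right)} = -275 + f j$ ($X{\left(f,j \right)} = j f - 275 = f j - 275 = -275 + f j$)
$X{\left(468,382 \right)} - -340714 = \left(-275 + 468 \cdot 382\right) - -340714 = \left(-275 + 178776\right) + 340714 = 178501 + 340714 = 519215$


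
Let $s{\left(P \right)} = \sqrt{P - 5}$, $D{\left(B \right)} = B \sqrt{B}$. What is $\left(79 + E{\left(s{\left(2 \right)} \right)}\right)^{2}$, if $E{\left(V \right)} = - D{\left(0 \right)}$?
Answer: $6241$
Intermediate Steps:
$D{\left(B \right)} = B^{\frac{3}{2}}$
$s{\left(P \right)} = \sqrt{-5 + P}$
$E{\left(V \right)} = 0$ ($E{\left(V \right)} = - 0^{\frac{3}{2}} = \left(-1\right) 0 = 0$)
$\left(79 + E{\left(s{\left(2 \right)} \right)}\right)^{2} = \left(79 + 0\right)^{2} = 79^{2} = 6241$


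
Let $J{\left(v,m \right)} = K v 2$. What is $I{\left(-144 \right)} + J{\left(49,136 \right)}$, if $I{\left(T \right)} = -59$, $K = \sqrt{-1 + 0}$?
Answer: $-59 + 98 i \approx -59.0 + 98.0 i$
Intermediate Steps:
$K = i$ ($K = \sqrt{-1} = i \approx 1.0 i$)
$J{\left(v,m \right)} = 2 i v$ ($J{\left(v,m \right)} = i v 2 = 2 i v$)
$I{\left(-144 \right)} + J{\left(49,136 \right)} = -59 + 2 i 49 = -59 + 98 i$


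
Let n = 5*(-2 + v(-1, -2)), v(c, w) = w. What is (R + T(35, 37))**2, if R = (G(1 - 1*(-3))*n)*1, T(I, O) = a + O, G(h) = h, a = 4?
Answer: 1521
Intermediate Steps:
n = -20 (n = 5*(-2 - 2) = 5*(-4) = -20)
T(I, O) = 4 + O
R = -80 (R = ((1 - 1*(-3))*(-20))*1 = ((1 + 3)*(-20))*1 = (4*(-20))*1 = -80*1 = -80)
(R + T(35, 37))**2 = (-80 + (4 + 37))**2 = (-80 + 41)**2 = (-39)**2 = 1521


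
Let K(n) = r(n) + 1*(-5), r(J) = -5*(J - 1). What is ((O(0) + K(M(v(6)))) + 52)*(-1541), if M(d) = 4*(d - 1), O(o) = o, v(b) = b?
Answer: 73968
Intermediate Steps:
M(d) = -4 + 4*d (M(d) = 4*(-1 + d) = -4 + 4*d)
r(J) = 5 - 5*J (r(J) = -5*(-1 + J) = 5 - 5*J)
K(n) = -5*n (K(n) = (5 - 5*n) + 1*(-5) = (5 - 5*n) - 5 = -5*n)
((O(0) + K(M(v(6)))) + 52)*(-1541) = ((0 - 5*(-4 + 4*6)) + 52)*(-1541) = ((0 - 5*(-4 + 24)) + 52)*(-1541) = ((0 - 5*20) + 52)*(-1541) = ((0 - 100) + 52)*(-1541) = (-100 + 52)*(-1541) = -48*(-1541) = 73968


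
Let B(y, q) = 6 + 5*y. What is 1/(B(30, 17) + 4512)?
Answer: 1/4668 ≈ 0.00021422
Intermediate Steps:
1/(B(30, 17) + 4512) = 1/((6 + 5*30) + 4512) = 1/((6 + 150) + 4512) = 1/(156 + 4512) = 1/4668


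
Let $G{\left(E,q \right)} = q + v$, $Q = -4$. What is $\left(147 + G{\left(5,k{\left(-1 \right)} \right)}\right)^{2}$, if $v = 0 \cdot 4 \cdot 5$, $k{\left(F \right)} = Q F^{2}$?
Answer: $20449$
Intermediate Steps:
$k{\left(F \right)} = - 4 F^{2}$
$v = 0$ ($v = 0 \cdot 5 = 0$)
$G{\left(E,q \right)} = q$ ($G{\left(E,q \right)} = q + 0 = q$)
$\left(147 + G{\left(5,k{\left(-1 \right)} \right)}\right)^{2} = \left(147 - 4 \left(-1\right)^{2}\right)^{2} = \left(147 - 4\right)^{2} = 143^{2} = 20449$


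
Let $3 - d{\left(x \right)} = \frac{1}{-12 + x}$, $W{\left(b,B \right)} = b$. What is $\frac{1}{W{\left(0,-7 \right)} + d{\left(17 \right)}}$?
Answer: $\frac{5}{14} \approx 0.35714$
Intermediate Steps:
$d{\left(x \right)} = 3 - \frac{1}{-12 + x}$
$\frac{1}{W{\left(0,-7 \right)} + d{\left(17 \right)}} = \frac{1}{0 + \frac{-37 + 3 \cdot 17}{-12 + 17}} = \frac{1}{0 + \frac{-37 + 51}{5}} = \frac{1}{0 + \frac{1}{5} \cdot 14} = \frac{1}{0 + \frac{14}{5}} = \frac{1}{\frac{14}{5}} = \frac{5}{14}$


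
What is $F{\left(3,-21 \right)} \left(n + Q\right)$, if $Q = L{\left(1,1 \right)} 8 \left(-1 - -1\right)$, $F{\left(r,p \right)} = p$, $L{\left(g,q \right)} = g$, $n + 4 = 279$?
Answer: $-5775$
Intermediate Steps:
$n = 275$ ($n = -4 + 279 = 275$)
$Q = 0$ ($Q = 1 \cdot 8 \left(-1 - -1\right) = 8 \left(-1 + 1\right) = 8 \cdot 0 = 0$)
$F{\left(3,-21 \right)} \left(n + Q\right) = - 21 \left(275 + 0\right) = \left(-21\right) 275 = -5775$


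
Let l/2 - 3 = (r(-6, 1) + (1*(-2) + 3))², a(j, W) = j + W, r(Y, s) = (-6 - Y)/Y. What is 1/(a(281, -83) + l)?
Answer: 1/206 ≈ 0.0048544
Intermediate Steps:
r(Y, s) = (-6 - Y)/Y
a(j, W) = W + j
l = 8 (l = 6 + 2*((-6 - 1*(-6))/(-6) + (1*(-2) + 3))² = 6 + 2*(-(-6 + 6)/6 + (-2 + 3))² = 6 + 2*(-⅙*0 + 1)² = 6 + 2*(0 + 1)² = 6 + 2*1² = 6 + 2*1 = 6 + 2 = 8)
1/(a(281, -83) + l) = 1/((-83 + 281) + 8) = 1/(198 + 8) = 1/206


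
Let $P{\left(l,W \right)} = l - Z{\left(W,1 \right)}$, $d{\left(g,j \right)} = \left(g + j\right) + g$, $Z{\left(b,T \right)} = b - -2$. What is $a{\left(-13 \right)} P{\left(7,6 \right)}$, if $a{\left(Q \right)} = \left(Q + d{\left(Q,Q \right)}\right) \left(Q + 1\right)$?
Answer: $-624$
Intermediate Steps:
$Z{\left(b,T \right)} = 2 + b$ ($Z{\left(b,T \right)} = b + 2 = 2 + b$)
$d{\left(g,j \right)} = j + 2 g$
$P{\left(l,W \right)} = -2 + l - W$ ($P{\left(l,W \right)} = l - \left(2 + W\right) = -2 + l - W$)
$a{\left(Q \right)} = 4 Q \left(1 + Q\right)$ ($a{\left(Q \right)} = \left(Q + \left(Q + 2 Q\right)\right) \left(Q + 1\right) = \left(Q + 3 Q\right) \left(1 + Q\right) = 4 Q \left(1 + Q\right)$)
$a{\left(-13 \right)} P{\left(7,6 \right)} = 4 \left(-13\right) \left(1 - 13\right) \left(-2 + 7 - 6\right) = 4 \left(-13\right) \left(-12\right) \left(-2 + 7 - 6\right) = 624 \left(-1\right) = -624$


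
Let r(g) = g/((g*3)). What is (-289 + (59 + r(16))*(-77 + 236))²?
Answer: 83631025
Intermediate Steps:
r(g) = ⅓ (r(g) = g/((3*g)) = g*(1/(3*g)) = ⅓)
(-289 + (59 + r(16))*(-77 + 236))² = (-289 + (59 + ⅓)*(-77 + 236))² = (-289 + (178/3)*159)² = (-289 + 9434)² = 9145² = 83631025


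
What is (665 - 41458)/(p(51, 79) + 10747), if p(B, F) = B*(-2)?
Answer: -40793/10645 ≈ -3.8321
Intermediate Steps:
p(B, F) = -2*B
(665 - 41458)/(p(51, 79) + 10747) = (665 - 41458)/(-2*51 + 10747) = -40793/(-102 + 10747) = -40793/10645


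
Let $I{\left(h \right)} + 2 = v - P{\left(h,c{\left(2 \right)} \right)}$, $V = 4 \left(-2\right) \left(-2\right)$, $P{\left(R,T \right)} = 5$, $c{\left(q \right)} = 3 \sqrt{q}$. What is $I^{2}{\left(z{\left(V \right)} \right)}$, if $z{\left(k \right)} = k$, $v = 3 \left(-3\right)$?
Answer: $256$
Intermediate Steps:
$V = 16$ ($V = \left(-8\right) \left(-2\right) = 16$)
$v = -9$
$I{\left(h \right)} = -16$ ($I{\left(h \right)} = -2 - 14 = -16$)
$I^{2}{\left(z{\left(V \right)} \right)} = \left(-16\right)^{2} = 256$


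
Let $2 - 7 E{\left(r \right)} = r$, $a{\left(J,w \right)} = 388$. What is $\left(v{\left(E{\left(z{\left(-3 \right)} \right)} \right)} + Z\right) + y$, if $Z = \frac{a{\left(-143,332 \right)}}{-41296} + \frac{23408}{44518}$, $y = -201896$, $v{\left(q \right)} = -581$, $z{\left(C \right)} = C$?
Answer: $- \frac{46529483872959}{229801916} \approx -2.0248 \cdot 10^{5}$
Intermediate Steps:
$E{\left(r \right)} = \frac{2}{7} - \frac{r}{7}$
$Z = \frac{118672973}{229801916}$ ($Z = \frac{388}{-41296} + \frac{23408}{44518} = 388 \left(- \frac{1}{41296}\right) + 23408 \cdot \frac{1}{44518} = - \frac{97}{10324} + \frac{11704}{22259} = \frac{118672973}{229801916} \approx 0.51641$)
$\left(v{\left(E{\left(z{\left(-3 \right)} \right)} \right)} + Z\right) + y = \left(-581 + \frac{118672973}{229801916}\right) - 201896 = - \frac{133396240223}{229801916} - 201896 = - \frac{46529483872959}{229801916}$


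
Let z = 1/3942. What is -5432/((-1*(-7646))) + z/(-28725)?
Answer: -307543412023/432893390850 ≈ -0.71044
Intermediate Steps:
z = 1/3942 ≈ 0.00025368
-5432/((-1*(-7646))) + z/(-28725) = -5432/((-1*(-7646))) + (1/3942)/(-28725) = -5432/7646 + (1/3942)*(-1/28725) = -5432*1/7646 - 1/113233950 = -2716/3823 - 1/113233950 = -307543412023/432893390850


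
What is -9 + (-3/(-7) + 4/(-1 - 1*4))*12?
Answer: -471/35 ≈ -13.457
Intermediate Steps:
-9 + (-3/(-7) + 4/(-1 - 1*4))*12 = -9 + (-3*(-⅐) + 4/(-1 - 4))*12 = -9 + (3/7 + 4/(-5))*12 = -9 + (3/7 + 4*(-⅕))*12 = -9 + (3/7 - ⅘)*12 = -9 - 13/35*12 = -9 - 156/35 = -471/35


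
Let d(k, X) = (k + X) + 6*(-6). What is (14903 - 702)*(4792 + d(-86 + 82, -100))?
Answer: 66063052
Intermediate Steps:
d(k, X) = -36 + X + k (d(k, X) = (X + k) - 36 = -36 + X + k)
(14903 - 702)*(4792 + d(-86 + 82, -100)) = (14903 - 702)*(4792 + (-36 - 100 + (-86 + 82))) = 14201*(4792 + (-36 - 100 - 4)) = 14201*(4792 - 140) = 14201*4652 = 66063052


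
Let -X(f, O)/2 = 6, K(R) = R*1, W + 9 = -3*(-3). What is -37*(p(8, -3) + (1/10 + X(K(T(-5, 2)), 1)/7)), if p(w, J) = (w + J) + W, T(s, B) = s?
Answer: -8769/70 ≈ -125.27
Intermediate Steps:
W = 0 (W = -9 - 3*(-3) = -9 + 9 = 0)
K(R) = R
X(f, O) = -12 (X(f, O) = -2*6 = -12)
p(w, J) = J + w (p(w, J) = (w + J) + 0 = (J + w) + 0 = J + w)
-37*(p(8, -3) + (1/10 + X(K(T(-5, 2)), 1)/7)) = -37*((-3 + 8) + (1/10 - 12/7)) = -37*(5 + (1*(⅒) - 12*⅐)) = -37*(5 + (⅒ - 12/7)) = -37*(5 - 113/70) = -37*237/70 = -8769/70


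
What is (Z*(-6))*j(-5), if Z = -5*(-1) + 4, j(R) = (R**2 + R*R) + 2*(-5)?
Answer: -2160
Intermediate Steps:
j(R) = -10 + 2*R**2 (j(R) = (R**2 + R**2) - 10 = 2*R**2 - 10 = -10 + 2*R**2)
Z = 9 (Z = 5 + 4 = 9)
(Z*(-6))*j(-5) = (9*(-6))*(-10 + 2*(-5)**2) = -54*(-10 + 2*25) = -54*(-10 + 50) = -54*40 = -2160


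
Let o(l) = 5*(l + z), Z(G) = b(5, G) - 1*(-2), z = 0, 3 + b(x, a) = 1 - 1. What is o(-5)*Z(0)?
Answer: 25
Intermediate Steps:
b(x, a) = -3 (b(x, a) = -3 + (1 - 1) = -3 + 0 = -3)
Z(G) = -1 (Z(G) = -3 - 1*(-2) = -3 + 2 = -1)
o(l) = 5*l (o(l) = 5*(l + 0) = 5*l)
o(-5)*Z(0) = (5*(-5))*(-1) = -25*(-1) = 25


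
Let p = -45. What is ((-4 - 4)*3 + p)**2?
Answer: 4761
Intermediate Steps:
((-4 - 4)*3 + p)**2 = ((-4 - 4)*3 - 45)**2 = (-8*3 - 45)**2 = (-24 - 45)**2 = (-69)**2 = 4761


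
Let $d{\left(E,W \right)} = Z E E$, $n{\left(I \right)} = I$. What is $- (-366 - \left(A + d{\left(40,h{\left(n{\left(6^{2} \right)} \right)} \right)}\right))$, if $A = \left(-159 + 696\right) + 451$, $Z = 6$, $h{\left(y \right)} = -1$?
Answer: $10954$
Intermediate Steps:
$A = 988$ ($A = 537 + 451 = 988$)
$d{\left(E,W \right)} = 6 E^{2}$ ($d{\left(E,W \right)} = 6 E E = 6 E^{2}$)
$- (-366 - \left(A + d{\left(40,h{\left(n{\left(6^{2} \right)} \right)} \right)}\right)) = - (-366 - \left(988 + 6 \cdot 40^{2}\right)) = - (-366 - \left(988 + 6 \cdot 1600\right)) = - (-366 - \left(988 + 9600\right)) = - (-366 - 10588) = \left(-1\right) \left(-10954\right) = 10954$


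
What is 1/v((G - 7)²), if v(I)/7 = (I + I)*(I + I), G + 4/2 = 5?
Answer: 1/7168 ≈ 0.00013951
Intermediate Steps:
G = 3 (G = -2 + 5 = 3)
v(I) = 28*I² (v(I) = 7*((I + I)*(I + I)) = 7*((2*I)*(2*I)) = 7*(4*I²) = 28*I²)
1/v((G - 7)²) = 1/(28*((3 - 7)²)²) = 1/(28*((-4)²)²) = 1/(28*16²) = 1/(28*256) = 1/7168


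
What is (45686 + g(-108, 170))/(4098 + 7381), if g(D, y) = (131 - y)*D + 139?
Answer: 3849/883 ≈ 4.3590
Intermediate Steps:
g(D, y) = 139 + D*(131 - y) (g(D, y) = D*(131 - y) + 139 = 139 + D*(131 - y))
(45686 + g(-108, 170))/(4098 + 7381) = (45686 + (139 + 131*(-108) - 1*(-108)*170))/(4098 + 7381) = (45686 + (139 - 14148 + 18360))/11479 = (45686 + 4351)*(1/11479) = 50037*(1/11479) = 3849/883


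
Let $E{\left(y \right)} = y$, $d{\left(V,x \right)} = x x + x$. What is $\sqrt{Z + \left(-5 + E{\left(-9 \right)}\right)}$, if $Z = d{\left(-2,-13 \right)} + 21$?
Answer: $\sqrt{163} \approx 12.767$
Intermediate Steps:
$d{\left(V,x \right)} = x + x^{2}$ ($d{\left(V,x \right)} = x^{2} + x = x + x^{2}$)
$Z = 177$ ($Z = - 13 \left(1 - 13\right) + 21 = \left(-13\right) \left(-12\right) + 21 = 156 + 21 = 177$)
$\sqrt{Z + \left(-5 + E{\left(-9 \right)}\right)} = \sqrt{177 - 14} = \sqrt{163}$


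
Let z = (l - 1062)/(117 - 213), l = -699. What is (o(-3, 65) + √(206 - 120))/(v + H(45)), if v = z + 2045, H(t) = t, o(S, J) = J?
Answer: 2080/67467 + 32*√86/67467 ≈ 0.035228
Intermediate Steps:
z = 587/32 (z = (-699 - 1062)/(117 - 213) = -1761/(-96) = -1761*(-1/96) = 587/32 ≈ 18.344)
v = 66027/32 (v = 587/32 + 2045 = 66027/32 ≈ 2063.3)
(o(-3, 65) + √(206 - 120))/(v + H(45)) = (65 + √(206 - 120))/(66027/32 + 45) = (65 + √86)/(67467/32) = (65 + √86)*(32/67467) = 2080/67467 + 32*√86/67467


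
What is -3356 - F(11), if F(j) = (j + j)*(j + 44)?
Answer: -4566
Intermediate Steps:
F(j) = 2*j*(44 + j) (F(j) = (2*j)*(44 + j) = 2*j*(44 + j))
-3356 - F(11) = -3356 - 2*11*(44 + 11) = -3356 - 2*11*55 = -3356 - 1*1210 = -3356 - 1210 = -4566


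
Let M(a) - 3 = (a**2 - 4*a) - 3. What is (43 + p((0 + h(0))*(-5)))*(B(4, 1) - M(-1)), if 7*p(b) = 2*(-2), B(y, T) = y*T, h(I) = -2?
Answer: -297/7 ≈ -42.429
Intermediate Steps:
M(a) = a**2 - 4*a (M(a) = 3 + ((a**2 - 4*a) - 3) = 3 + (-3 + a**2 - 4*a) = a**2 - 4*a)
B(y, T) = T*y
p(b) = -4/7 (p(b) = (2*(-2))/7 = (1/7)*(-4) = -4/7)
(43 + p((0 + h(0))*(-5)))*(B(4, 1) - M(-1)) = (43 - 4/7)*(1*4 - (-1)*(-4 - 1)) = 297*(4 - (-1)*(-5))/7 = 297*(4 - 1*5)/7 = 297*(4 - 5)/7 = (297/7)*(-1) = -297/7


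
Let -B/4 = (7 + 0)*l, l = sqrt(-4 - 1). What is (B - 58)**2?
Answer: -556 + 3248*I*sqrt(5) ≈ -556.0 + 7262.8*I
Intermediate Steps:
l = I*sqrt(5) (l = sqrt(-5) = I*sqrt(5) ≈ 2.2361*I)
B = -28*I*sqrt(5) (B = -4*(7 + 0)*I*sqrt(5) = -28*I*sqrt(5) ≈ -62.61*I)
(B - 58)**2 = (-28*I*sqrt(5) - 58)**2 = (-58 - 28*I*sqrt(5))**2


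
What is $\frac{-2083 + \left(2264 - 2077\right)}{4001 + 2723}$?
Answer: $- \frac{474}{1681} \approx -0.28197$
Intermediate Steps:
$\frac{-2083 + \left(2264 - 2077\right)}{4001 + 2723} = \frac{-2083 + \left(2264 - 2077\right)}{6724} = \left(-2083 + 187\right) \frac{1}{6724} = \left(-1896\right) \frac{1}{6724} = - \frac{474}{1681}$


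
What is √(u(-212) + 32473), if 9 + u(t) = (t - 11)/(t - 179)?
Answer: √4963215977/391 ≈ 180.18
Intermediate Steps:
u(t) = -9 + (-11 + t)/(-179 + t) (u(t) = -9 + (t - 11)/(t - 179) = -9 + (-11 + t)/(-179 + t))
√(u(-212) + 32473) = √(8*(200 - 1*(-212))/(-179 - 212) + 32473) = √(8*(200 + 212)/(-391) + 32473) = √(8*(-1/391)*412 + 32473) = √(-3296/391 + 32473) = √(12693647/391) = √4963215977/391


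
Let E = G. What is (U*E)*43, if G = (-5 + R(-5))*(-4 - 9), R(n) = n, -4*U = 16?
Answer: -22360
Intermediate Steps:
U = -4 (U = -¼*16 = -4)
G = 130 (G = (-5 - 5)*(-4 - 9) = -10*(-13) = 130)
E = 130
(U*E)*43 = -4*130*43 = -520*43 = -22360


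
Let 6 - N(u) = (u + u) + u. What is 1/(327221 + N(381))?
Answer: 1/326084 ≈ 3.0667e-6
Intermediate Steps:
N(u) = 6 - 3*u (N(u) = 6 - ((u + u) + u) = 6 - (2*u + u) = 6 - 3*u)
1/(327221 + N(381)) = 1/(327221 + (6 - 3*381)) = 1/(327221 + (6 - 1143)) = 1/(327221 - 1137) = 1/326084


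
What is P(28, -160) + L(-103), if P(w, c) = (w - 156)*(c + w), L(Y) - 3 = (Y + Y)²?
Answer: 59335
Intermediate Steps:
L(Y) = 3 + 4*Y² (L(Y) = 3 + (Y + Y)² = 3 + (2*Y)² = 3 + 4*Y²)
P(w, c) = (-156 + w)*(c + w)
P(28, -160) + L(-103) = (28² - 156*(-160) - 156*28 - 160*28) + (3 + 4*(-103)²) = (784 + 24960 - 4368 - 4480) + (3 + 4*10609) = 16896 + (3 + 42436) = 16896 + 42439 = 59335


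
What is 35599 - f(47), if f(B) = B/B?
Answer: 35598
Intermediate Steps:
f(B) = 1
35599 - f(47) = 35599 - 1*1 = 35599 - 1 = 35598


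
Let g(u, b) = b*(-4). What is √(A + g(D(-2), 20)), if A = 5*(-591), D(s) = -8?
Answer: I*√3035 ≈ 55.091*I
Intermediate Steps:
g(u, b) = -4*b
A = -2955
√(A + g(D(-2), 20)) = √(-2955 - 4*20) = √(-2955 - 80) = √(-3035) = I*√3035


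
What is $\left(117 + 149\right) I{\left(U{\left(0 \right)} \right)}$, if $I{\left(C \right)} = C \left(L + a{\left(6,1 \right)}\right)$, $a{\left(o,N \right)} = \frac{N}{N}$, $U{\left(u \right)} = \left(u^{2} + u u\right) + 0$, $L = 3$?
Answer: $0$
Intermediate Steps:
$U{\left(u \right)} = 2 u^{2}$ ($U{\left(u \right)} = \left(u^{2} + u^{2}\right) + 0 = 2 u^{2} + 0 = 2 u^{2}$)
$a{\left(o,N \right)} = 1$
$I{\left(C \right)} = 4 C$ ($I{\left(C \right)} = C \left(3 + 1\right) = C 4 = 4 C$)
$\left(117 + 149\right) I{\left(U{\left(0 \right)} \right)} = \left(117 + 149\right) 4 \cdot 2 \cdot 0^{2} = 266 \cdot 4 \cdot 2 \cdot 0 = 266 \cdot 4 \cdot 0 = 266 \cdot 0 = 0$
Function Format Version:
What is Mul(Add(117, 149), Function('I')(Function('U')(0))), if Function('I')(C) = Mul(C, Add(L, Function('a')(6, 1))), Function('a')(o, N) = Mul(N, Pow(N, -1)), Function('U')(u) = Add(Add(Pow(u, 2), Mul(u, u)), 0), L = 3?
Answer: 0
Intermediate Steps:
Function('U')(u) = Mul(2, Pow(u, 2)) (Function('U')(u) = Add(Add(Pow(u, 2), Pow(u, 2)), 0) = Add(Mul(2, Pow(u, 2)), 0) = Mul(2, Pow(u, 2)))
Function('a')(o, N) = 1
Function('I')(C) = Mul(4, C) (Function('I')(C) = Mul(C, Add(3, 1)) = Mul(C, 4) = Mul(4, C))
Mul(Add(117, 149), Function('I')(Function('U')(0))) = Mul(Add(117, 149), Mul(4, Mul(2, Pow(0, 2)))) = Mul(266, Mul(4, Mul(2, 0))) = Mul(266, Mul(4, 0)) = Mul(266, 0) = 0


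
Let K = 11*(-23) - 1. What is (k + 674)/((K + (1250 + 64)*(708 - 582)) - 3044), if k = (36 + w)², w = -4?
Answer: 849/81133 ≈ 0.010464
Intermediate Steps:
K = -254 (K = -253 - 1 = -254)
k = 1024 (k = (36 - 4)² = 32² = 1024)
(k + 674)/((K + (1250 + 64)*(708 - 582)) - 3044) = (1024 + 674)/((-254 + (1250 + 64)*(708 - 582)) - 3044) = 1698/((-254 + 1314*126) - 3044) = 1698/((-254 + 165564) - 3044) = 1698/(165310 - 3044) = 1698/162266 = 1698*(1/162266) = 849/81133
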